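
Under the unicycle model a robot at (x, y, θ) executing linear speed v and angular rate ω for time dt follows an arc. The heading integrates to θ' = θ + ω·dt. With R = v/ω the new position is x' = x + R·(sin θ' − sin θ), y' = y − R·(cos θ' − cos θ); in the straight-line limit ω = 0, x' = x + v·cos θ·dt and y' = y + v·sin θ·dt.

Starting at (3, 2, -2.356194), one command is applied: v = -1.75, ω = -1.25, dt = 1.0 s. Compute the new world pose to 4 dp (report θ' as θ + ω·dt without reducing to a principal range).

(4.6172, 2.2617, -3.6062)

θ' = -2.3562 + -1.25·1.0 = -3.6062
R = v/ω = -1.75/-1.25 = 1.4000
x' = 3 + 1.4000·(sin -3.6062 − sin -2.3562) = 4.6172
y' = 2 − 1.4000·(cos -3.6062 − cos -2.3562) = 2.2617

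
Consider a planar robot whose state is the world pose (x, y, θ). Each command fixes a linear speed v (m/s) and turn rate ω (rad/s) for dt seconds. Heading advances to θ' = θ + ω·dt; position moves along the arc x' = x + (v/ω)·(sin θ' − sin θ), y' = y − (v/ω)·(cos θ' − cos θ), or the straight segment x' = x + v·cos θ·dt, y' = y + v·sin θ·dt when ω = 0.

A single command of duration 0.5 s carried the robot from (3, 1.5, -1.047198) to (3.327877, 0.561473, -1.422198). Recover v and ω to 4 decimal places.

Δθ = -1.422198 − -1.047198 = -0.375000
ω = Δθ/dt = -0.375000/0.5 = -0.7500
R = −Δy/(cos θ' − cos θ) = -2.6667
v = R·ω = -2.6667·-0.7500 = 2.0000

v = 2.0000, ω = -0.7500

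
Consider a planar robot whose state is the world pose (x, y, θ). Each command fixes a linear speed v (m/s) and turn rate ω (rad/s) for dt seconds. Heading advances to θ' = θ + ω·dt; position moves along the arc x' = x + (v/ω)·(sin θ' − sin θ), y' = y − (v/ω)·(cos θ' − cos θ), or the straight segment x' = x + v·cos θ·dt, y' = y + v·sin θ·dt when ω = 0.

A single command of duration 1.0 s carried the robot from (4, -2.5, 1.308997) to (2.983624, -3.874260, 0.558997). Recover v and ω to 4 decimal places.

v = -1.7500, ω = -0.7500

Δθ = 0.558997 − 1.308997 = -0.750000
ω = Δθ/dt = -0.750000/1.0 = -0.7500
R = −Δy/(cos θ' − cos θ) = 2.3333
v = R·ω = 2.3333·-0.7500 = -1.7500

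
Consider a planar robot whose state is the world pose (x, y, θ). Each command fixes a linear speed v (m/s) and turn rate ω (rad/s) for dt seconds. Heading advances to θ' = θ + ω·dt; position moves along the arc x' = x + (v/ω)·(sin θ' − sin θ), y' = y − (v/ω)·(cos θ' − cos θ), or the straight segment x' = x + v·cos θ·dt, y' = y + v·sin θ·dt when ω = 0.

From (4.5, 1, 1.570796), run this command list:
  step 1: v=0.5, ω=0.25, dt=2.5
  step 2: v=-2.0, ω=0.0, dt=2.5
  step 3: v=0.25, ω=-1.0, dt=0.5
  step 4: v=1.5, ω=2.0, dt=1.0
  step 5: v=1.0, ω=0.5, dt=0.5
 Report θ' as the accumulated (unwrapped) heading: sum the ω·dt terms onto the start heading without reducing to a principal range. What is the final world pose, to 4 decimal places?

step 1: θ'=2.1958 (R=2.0000) → pose (4.1219, 2.1702, 2.1958)
step 2: θ'=2.1958 (straight) → pose (7.0474, -1.8846, 2.1958)
step 3: θ'=1.6958 (R=-0.2500) → pose (7.0021, -1.7695, 1.6958)
step 4: θ'=3.6958 (R=0.7500) → pose (5.8633, -1.2253, 3.6958)
step 5: θ'=3.9458 (R=2.0000) → pose (5.4752, -1.5386, 3.9458)

(5.4752, -1.5386, 3.9458)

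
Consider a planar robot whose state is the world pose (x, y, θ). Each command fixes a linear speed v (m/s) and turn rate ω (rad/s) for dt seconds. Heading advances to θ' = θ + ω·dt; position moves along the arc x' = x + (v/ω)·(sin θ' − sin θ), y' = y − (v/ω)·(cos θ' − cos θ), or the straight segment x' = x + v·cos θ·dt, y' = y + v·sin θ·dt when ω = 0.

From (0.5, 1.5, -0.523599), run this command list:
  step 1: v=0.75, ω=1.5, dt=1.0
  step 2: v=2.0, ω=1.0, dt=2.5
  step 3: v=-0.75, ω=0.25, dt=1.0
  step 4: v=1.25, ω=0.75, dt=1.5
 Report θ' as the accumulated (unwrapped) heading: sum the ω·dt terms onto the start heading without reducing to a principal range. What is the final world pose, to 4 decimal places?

step 1: θ'=0.9764 (R=0.5000) → pose (1.1642, 1.6530, 0.9764)
step 2: θ'=3.4764 (R=2.0000) → pose (-1.1499, 4.6620, 3.4764)
step 3: θ'=3.7264 (R=-3.0000) → pose (-0.4796, 4.9939, 3.7264)
step 4: θ'=4.8514 (R=1.6667) → pose (-1.2101, 3.3733, 4.8514)

(-1.2101, 3.3733, 4.8514)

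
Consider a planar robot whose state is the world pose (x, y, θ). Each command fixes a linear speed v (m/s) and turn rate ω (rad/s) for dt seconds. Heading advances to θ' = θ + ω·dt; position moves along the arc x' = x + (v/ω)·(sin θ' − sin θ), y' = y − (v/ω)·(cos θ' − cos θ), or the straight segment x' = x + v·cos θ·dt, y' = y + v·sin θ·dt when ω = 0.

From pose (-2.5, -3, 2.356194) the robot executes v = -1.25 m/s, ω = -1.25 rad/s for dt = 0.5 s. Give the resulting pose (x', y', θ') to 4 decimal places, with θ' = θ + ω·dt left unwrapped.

(-2.2199, -3.5474, 1.7312)

θ' = 2.3562 + -1.25·0.5 = 1.7312
R = v/ω = -1.25/-1.25 = 1.0000
x' = -2.5 + 1.0000·(sin 1.7312 − sin 2.3562) = -2.2199
y' = -3 − 1.0000·(cos 1.7312 − cos 2.3562) = -3.5474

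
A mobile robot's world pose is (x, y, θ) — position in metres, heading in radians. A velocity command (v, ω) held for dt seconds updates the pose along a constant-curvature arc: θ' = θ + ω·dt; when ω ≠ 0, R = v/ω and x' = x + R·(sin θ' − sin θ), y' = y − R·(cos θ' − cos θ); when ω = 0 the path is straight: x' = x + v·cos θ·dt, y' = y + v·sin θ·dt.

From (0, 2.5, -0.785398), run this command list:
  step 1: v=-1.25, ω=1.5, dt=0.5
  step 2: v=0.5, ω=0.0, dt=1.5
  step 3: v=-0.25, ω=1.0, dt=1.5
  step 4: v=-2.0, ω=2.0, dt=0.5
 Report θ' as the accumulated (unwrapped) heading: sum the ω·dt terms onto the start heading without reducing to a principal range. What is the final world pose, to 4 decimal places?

step 1: θ'=-0.0354 (R=-0.8333) → pose (-0.5598, 2.7436, -0.0354)
step 2: θ'=-0.0354 (straight) → pose (0.1898, 2.7170, -0.0354)
step 3: θ'=1.4646 (R=-0.2500) → pose (-0.0677, 2.4937, 1.4646)
step 4: θ'=2.4646 (R=-1.0000) → pose (0.3002, 1.6082, 2.4646)

(0.3002, 1.6082, 2.4646)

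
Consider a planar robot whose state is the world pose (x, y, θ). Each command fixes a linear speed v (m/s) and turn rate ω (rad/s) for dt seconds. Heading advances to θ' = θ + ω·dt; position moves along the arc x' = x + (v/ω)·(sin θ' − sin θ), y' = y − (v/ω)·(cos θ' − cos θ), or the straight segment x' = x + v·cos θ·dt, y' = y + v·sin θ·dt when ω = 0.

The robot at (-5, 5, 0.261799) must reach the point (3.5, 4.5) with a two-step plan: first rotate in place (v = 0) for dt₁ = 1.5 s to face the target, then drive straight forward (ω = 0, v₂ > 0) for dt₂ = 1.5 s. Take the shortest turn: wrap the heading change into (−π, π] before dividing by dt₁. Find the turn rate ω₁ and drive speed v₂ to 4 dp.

ω₁ = -0.2137, v₂ = 5.6765

heading to target = atan2(4.5−5, 3.5−-5) = -0.0588
Δθ = wrap(-0.0588 − 0.2618) = -0.3206; ω₁ = Δθ/dt₁ = -0.2137
distance = √((3.5−-5)² + (4.5−5)²) = 8.5147; v₂ = distance/dt₂ = 5.6765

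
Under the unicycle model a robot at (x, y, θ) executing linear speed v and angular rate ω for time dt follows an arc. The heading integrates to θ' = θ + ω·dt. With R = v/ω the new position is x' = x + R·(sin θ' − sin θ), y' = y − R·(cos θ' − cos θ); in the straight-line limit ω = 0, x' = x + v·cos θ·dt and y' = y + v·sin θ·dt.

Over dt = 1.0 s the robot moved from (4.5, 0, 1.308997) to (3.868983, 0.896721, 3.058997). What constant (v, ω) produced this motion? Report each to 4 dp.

Δθ = 3.058997 − 1.308997 = 1.750000
ω = Δθ/dt = 1.750000/1.0 = 1.7500
R = −Δy/(cos θ' − cos θ) = 0.7143
v = R·ω = 0.7143·1.7500 = 1.2500

v = 1.2500, ω = 1.7500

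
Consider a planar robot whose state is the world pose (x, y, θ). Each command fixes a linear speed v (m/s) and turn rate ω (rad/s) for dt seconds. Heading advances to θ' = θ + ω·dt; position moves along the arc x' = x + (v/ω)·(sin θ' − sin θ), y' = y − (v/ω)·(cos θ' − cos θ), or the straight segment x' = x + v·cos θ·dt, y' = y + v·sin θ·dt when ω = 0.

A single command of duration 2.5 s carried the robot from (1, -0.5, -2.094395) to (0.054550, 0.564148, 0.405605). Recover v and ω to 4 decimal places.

v = -0.7500, ω = 1.0000

Δθ = 0.405605 − -2.094395 = 2.500000
ω = Δθ/dt = 2.500000/2.5 = 1.0000
R = −Δy/(cos θ' − cos θ) = -0.7500
v = R·ω = -0.7500·1.0000 = -0.7500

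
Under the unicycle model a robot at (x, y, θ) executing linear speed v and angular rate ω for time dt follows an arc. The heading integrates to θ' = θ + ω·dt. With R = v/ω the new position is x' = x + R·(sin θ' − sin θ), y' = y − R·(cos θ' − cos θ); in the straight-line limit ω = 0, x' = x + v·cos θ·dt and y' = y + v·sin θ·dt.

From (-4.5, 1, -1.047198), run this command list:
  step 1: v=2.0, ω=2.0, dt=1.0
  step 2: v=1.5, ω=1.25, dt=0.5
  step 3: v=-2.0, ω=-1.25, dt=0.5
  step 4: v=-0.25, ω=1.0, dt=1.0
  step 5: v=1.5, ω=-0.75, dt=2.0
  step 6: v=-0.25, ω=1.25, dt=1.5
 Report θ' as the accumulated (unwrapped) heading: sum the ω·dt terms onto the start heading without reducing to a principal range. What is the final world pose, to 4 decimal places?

step 1: θ'=0.9528 (R=1.0000) → pose (-2.8189, 0.9206, 0.9528)
step 2: θ'=1.5778 (R=1.2000) → pose (-2.5970, 1.6243, 1.5778)
step 3: θ'=0.9528 (R=1.6000) → pose (-2.8929, 0.6860, 0.9528)
step 4: θ'=1.9528 (R=-0.2500) → pose (-2.9211, 0.4480, 1.9528)
step 5: θ'=0.4528 (R=-2.0000) → pose (-1.9403, 2.9920, 0.4528)
step 6: θ'=2.3278 (R=-0.2000) → pose (-1.9981, 2.6748, 2.3278)

(-1.9981, 2.6748, 2.3278)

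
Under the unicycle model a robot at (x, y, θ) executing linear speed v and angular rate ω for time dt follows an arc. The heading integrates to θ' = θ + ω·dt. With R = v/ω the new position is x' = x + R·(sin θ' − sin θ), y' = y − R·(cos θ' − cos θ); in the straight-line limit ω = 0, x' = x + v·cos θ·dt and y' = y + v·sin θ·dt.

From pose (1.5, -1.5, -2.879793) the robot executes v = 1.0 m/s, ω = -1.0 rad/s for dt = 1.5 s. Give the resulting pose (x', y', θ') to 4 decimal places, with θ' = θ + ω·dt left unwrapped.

(0.2960, -0.8606, -4.3798)

θ' = -2.8798 + -1.0·1.5 = -4.3798
R = v/ω = 1.0/-1.0 = -1.0000
x' = 1.5 + -1.0000·(sin -4.3798 − sin -2.8798) = 0.2960
y' = -1.5 − -1.0000·(cos -4.3798 − cos -2.8798) = -0.8606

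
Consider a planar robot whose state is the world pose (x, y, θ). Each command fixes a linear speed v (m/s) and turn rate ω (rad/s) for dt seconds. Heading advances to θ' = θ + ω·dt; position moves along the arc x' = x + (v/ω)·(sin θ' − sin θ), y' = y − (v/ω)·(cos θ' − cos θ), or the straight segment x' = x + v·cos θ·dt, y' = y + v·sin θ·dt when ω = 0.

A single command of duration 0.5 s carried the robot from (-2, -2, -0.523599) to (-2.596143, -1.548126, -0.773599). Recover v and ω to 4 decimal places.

v = -1.5000, ω = -0.5000

Δθ = -0.773599 − -0.523599 = -0.250000
ω = Δθ/dt = -0.250000/0.5 = -0.5000
R = Δx/(sin θ' − sin θ) = 3.0000
v = R·ω = 3.0000·-0.5000 = -1.5000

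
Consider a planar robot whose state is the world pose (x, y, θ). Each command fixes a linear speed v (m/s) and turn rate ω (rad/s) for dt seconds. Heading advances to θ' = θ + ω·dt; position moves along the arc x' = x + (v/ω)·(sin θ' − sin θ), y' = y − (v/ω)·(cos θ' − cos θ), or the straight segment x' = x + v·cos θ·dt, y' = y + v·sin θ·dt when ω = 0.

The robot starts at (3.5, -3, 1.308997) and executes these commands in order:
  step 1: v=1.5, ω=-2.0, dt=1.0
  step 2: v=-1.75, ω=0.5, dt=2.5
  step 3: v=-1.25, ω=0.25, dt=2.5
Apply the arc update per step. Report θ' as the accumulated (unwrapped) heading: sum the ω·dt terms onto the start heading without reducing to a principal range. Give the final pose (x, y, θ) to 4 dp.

step 1: θ'=-0.6910 (R=-0.7500) → pose (4.7024, -2.6162, -0.6910)
step 2: θ'=0.5590 (R=-3.5000) → pose (0.6157, -2.3460, 0.5590)
step 3: θ'=1.1840 (R=-5.0000) → pose (-1.3633, -4.6988, 1.1840)

(-1.3633, -4.6988, 1.1840)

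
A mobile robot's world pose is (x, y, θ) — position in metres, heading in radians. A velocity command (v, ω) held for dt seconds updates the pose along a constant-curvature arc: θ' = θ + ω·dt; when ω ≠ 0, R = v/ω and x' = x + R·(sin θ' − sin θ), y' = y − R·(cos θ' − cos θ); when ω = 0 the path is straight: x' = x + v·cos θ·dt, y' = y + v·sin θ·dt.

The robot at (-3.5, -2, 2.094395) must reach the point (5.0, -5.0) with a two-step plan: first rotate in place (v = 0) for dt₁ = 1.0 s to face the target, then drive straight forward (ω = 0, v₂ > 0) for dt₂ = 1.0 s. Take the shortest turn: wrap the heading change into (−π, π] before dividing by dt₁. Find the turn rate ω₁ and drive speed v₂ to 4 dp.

ω₁ = -2.4337, v₂ = 9.0139

heading to target = atan2(-5−-2, 5−-3.5) = -0.3393
Δθ = wrap(-0.3393 − 2.0944) = -2.4337; ω₁ = Δθ/dt₁ = -2.4337
distance = √((5−-3.5)² + (-5−-2)²) = 9.0139; v₂ = distance/dt₂ = 9.0139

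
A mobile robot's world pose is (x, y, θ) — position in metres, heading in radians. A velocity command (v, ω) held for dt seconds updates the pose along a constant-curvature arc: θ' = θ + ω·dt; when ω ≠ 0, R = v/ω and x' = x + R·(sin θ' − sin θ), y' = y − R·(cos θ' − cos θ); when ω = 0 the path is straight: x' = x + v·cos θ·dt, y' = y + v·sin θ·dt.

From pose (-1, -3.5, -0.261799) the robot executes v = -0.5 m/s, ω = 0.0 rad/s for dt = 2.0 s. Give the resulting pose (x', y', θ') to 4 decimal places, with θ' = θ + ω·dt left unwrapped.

(-1.9659, -3.2412, -0.2618)

θ' = -0.2618 + 0.0·2.0 = -0.2618
ω = 0 → straight: x' = -1 + -0.5·cos(-0.2618)·2.0 = -1.9659
y' = -3.5 + -0.5·sin(-0.2618)·2.0 = -3.2412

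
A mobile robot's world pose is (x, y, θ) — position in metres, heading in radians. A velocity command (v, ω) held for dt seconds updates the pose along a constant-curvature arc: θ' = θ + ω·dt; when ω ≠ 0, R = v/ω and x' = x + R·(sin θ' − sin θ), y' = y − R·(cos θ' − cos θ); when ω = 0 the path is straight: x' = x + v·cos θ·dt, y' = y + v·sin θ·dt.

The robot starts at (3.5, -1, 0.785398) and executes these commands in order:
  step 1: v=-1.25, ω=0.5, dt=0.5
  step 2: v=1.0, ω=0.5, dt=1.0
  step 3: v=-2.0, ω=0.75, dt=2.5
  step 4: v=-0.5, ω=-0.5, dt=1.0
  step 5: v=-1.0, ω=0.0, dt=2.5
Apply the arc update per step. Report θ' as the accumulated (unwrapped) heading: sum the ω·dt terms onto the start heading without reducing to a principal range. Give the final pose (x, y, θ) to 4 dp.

(9.6976, -3.7715, 2.9104)

step 1: θ'=1.0354 (R=-2.5000) → pose (3.1176, -1.4923, 1.0354)
step 2: θ'=1.5354 (R=2.0000) → pose (3.3962, -0.5427, 1.5354)
step 3: θ'=3.4104 (R=-2.6667) → pose (6.7694, -3.2080, 3.4104)
step 4: θ'=2.9104 (R=1.0000) → pose (7.2641, -3.1987, 2.9104)
step 5: θ'=2.9104 (straight) → pose (9.6976, -3.7715, 2.9104)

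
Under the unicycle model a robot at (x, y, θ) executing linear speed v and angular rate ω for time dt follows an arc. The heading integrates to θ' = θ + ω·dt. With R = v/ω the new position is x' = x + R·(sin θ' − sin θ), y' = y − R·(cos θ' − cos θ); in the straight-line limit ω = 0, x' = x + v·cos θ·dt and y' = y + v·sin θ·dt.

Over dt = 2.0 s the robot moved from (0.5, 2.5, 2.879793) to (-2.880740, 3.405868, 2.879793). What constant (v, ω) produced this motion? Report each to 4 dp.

Δθ = 2.879793 − 2.879793 = 0.000000
ω = Δθ/dt = 0.000000/2.0 = 0.0000
ω = 0 → v = (Δx·cos θ + Δy·sin θ)/dt = 1.7500

v = 1.7500, ω = 0.0000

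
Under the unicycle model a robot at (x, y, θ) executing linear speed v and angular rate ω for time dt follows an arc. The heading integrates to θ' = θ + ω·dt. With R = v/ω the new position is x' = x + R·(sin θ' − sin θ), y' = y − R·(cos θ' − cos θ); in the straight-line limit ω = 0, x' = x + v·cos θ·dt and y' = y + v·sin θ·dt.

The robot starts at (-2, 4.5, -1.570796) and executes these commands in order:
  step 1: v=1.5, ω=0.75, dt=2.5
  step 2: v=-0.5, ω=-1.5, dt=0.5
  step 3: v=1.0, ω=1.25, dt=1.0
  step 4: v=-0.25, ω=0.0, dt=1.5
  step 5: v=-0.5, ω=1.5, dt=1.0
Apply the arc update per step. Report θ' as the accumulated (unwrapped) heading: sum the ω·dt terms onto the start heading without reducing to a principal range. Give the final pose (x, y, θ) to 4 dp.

(1.0090, 2.0515, 2.3042)

step 1: θ'=0.3042 (R=2.0000) → pose (0.5991, 2.5918, 0.3042)
step 2: θ'=-0.4458 (R=0.3333) → pose (0.3555, 2.6091, -0.4458)
step 3: θ'=0.8042 (R=0.8000) → pose (1.2767, 2.7760, 0.8042)
step 4: θ'=0.8042 (straight) → pose (1.0165, 2.5059, 0.8042)
step 5: θ'=2.3042 (R=-0.3333) → pose (1.0090, 2.0515, 2.3042)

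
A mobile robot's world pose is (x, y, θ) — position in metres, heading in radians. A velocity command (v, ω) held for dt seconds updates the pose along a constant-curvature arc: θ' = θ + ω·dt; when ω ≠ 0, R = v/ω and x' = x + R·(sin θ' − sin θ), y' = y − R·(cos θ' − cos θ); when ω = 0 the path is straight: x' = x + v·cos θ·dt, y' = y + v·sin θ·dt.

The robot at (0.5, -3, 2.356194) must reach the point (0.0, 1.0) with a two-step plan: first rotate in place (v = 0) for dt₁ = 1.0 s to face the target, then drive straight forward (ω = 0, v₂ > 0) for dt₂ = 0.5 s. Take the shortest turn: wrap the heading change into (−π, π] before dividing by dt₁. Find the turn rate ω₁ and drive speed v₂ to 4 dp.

heading to target = atan2(1−-3, 0−0.5) = 1.6952
Δθ = wrap(1.6952 − 2.3562) = -0.6610; ω₁ = Δθ/dt₁ = -0.6610
distance = √((0−0.5)² + (1−-3)²) = 4.0311; v₂ = distance/dt₂ = 8.0623

ω₁ = -0.6610, v₂ = 8.0623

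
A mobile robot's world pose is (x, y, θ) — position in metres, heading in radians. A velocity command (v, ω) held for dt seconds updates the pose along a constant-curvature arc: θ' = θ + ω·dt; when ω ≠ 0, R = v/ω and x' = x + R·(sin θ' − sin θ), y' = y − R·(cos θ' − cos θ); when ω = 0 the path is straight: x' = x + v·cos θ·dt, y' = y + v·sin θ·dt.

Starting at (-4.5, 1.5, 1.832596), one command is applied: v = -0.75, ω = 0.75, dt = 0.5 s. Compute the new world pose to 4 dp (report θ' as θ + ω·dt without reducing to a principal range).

(-4.3381, 1.1642, 2.2076)

θ' = 1.8326 + 0.75·0.5 = 2.2076
R = v/ω = -0.75/0.75 = -1.0000
x' = -4.5 + -1.0000·(sin 2.2076 − sin 1.8326) = -4.3381
y' = 1.5 − -1.0000·(cos 2.2076 − cos 1.8326) = 1.1642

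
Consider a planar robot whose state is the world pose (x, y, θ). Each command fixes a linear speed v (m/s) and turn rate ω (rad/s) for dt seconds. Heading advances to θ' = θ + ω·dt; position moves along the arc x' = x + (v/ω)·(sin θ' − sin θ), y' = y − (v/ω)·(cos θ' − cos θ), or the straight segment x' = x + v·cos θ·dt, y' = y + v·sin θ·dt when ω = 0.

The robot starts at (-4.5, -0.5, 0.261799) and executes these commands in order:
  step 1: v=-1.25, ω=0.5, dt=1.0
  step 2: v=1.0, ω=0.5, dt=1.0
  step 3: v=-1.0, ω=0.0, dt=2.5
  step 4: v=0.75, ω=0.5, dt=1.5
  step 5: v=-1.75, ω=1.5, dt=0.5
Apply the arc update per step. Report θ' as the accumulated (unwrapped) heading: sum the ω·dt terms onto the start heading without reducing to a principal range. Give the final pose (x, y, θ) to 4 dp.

(-5.2639, -2.1376, 2.7618)

step 1: θ'=0.7618 (R=-2.5000) → pose (-5.5785, -1.1058, 0.7618)
step 2: θ'=1.2618 (R=2.0000) → pose (-5.0537, -0.2668, 1.2618)
step 3: θ'=1.2618 (straight) → pose (-5.8139, -2.6484, 1.2618)
step 4: θ'=2.0118 (R=1.5000) → pose (-5.8864, -1.5520, 2.0118)
step 5: θ'=2.7618 (R=-1.1667) → pose (-5.2639, -2.1376, 2.7618)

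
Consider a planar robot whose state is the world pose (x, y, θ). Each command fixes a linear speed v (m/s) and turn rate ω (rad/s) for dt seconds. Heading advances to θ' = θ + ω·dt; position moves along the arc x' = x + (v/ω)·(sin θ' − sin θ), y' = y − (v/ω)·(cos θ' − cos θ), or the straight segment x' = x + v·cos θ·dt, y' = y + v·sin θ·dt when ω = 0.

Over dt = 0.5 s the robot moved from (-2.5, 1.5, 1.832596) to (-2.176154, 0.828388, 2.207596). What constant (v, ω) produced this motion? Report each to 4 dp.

Δθ = 2.207596 − 1.832596 = 0.375000
ω = Δθ/dt = 0.375000/0.5 = 0.7500
R = −Δy/(cos θ' − cos θ) = -2.0000
v = R·ω = -2.0000·0.7500 = -1.5000

v = -1.5000, ω = 0.7500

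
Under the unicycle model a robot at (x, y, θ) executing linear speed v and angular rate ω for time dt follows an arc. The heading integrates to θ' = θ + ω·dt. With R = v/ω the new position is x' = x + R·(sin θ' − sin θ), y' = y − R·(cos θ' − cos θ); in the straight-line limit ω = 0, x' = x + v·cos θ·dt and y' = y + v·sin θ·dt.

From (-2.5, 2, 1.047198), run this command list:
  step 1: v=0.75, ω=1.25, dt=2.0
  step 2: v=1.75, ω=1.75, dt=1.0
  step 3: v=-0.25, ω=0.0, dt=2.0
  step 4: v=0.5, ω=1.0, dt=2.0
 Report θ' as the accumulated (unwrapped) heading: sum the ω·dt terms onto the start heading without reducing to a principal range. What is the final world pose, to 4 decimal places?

step 1: θ'=3.5472 (R=0.6000) → pose (-3.2564, 2.8513, 3.5472)
step 2: θ'=5.2972 (R=1.0000) → pose (-3.6956, 1.3804, 5.2972)
step 3: θ'=5.2972 (straight) → pose (-3.9716, 1.7973, 5.2972)
step 4: θ'=7.2972 (R=0.5000) → pose (-3.1302, 1.8091, 7.2972)

(-3.1302, 1.8091, 7.2972)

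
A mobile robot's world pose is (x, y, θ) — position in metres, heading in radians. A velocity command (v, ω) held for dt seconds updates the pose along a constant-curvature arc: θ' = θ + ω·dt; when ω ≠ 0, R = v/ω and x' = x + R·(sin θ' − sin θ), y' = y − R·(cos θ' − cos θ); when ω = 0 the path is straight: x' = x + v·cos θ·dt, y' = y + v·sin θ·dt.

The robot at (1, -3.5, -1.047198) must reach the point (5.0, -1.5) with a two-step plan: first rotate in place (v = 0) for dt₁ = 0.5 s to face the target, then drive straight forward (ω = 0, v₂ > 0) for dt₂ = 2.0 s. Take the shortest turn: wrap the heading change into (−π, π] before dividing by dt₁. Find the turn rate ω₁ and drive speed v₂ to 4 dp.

ω₁ = 3.0217, v₂ = 2.2361

heading to target = atan2(-1.5−-3.5, 5−1) = 0.4636
Δθ = wrap(0.4636 − -1.0472) = 1.5108; ω₁ = Δθ/dt₁ = 3.0217
distance = √((5−1)² + (-1.5−-3.5)²) = 4.4721; v₂ = distance/dt₂ = 2.2361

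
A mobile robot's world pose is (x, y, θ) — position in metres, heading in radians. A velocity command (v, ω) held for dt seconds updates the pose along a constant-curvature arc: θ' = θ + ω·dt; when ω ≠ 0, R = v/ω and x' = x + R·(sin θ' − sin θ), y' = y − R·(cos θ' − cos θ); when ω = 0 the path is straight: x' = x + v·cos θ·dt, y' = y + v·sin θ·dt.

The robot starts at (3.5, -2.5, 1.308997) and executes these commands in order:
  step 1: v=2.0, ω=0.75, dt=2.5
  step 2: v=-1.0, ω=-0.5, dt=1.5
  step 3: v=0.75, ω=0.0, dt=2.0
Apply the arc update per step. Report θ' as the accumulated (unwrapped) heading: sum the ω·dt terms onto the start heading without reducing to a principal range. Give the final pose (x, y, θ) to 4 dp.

(1.0561, 1.3511, 2.4340)

step 1: θ'=3.1840 (R=2.6667) → pose (0.8112, 0.8545, 3.1840)
step 2: θ'=2.4340 (R=2.0000) → pose (2.1960, 0.3761, 2.4340)
step 3: θ'=2.4340 (straight) → pose (1.0561, 1.3511, 2.4340)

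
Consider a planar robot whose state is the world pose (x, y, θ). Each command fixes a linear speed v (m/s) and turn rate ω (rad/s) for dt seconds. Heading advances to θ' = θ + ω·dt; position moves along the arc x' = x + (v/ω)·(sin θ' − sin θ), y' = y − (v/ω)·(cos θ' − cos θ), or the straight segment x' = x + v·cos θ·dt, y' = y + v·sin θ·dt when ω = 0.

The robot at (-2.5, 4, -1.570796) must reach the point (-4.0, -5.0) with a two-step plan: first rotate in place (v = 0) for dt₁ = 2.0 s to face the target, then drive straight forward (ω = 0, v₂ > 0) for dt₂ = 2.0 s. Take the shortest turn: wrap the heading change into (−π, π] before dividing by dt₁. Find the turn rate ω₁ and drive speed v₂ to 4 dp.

ω₁ = -0.0826, v₂ = 4.5621

heading to target = atan2(-5−4, -4−-2.5) = -1.7359
Δθ = wrap(-1.7359 − -1.5708) = -0.1651; ω₁ = Δθ/dt₁ = -0.0826
distance = √((-4−-2.5)² + (-5−4)²) = 9.1241; v₂ = distance/dt₂ = 4.5621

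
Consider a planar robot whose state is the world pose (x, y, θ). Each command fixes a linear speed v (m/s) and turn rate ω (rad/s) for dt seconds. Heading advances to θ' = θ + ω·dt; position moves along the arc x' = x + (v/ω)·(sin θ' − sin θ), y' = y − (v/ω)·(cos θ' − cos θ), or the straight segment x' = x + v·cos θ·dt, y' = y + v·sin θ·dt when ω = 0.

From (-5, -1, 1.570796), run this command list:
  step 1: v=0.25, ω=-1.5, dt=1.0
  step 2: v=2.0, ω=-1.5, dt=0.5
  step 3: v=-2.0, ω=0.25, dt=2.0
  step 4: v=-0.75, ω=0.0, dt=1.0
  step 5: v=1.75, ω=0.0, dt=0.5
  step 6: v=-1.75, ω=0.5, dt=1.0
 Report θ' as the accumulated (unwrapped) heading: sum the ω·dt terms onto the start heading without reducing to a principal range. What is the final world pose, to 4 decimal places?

(-9.1172, 0.3762, 0.3208)

step 1: θ'=0.0708 (R=-0.1667) → pose (-4.8451, -0.8338, 0.0708)
step 2: θ'=-0.6792 (R=-1.3333) → pose (-3.9132, -1.1263, -0.6792)
step 3: θ'=-0.1792 (R=-8.0000) → pose (-7.5127, 0.5210, -0.1792)
step 4: θ'=-0.1792 (straight) → pose (-8.2507, 0.6547, -0.1792)
step 5: θ'=-0.1792 (straight) → pose (-7.3897, 0.4987, -0.1792)
step 6: θ'=0.3208 (R=-3.5000) → pose (-9.1172, 0.3762, 0.3208)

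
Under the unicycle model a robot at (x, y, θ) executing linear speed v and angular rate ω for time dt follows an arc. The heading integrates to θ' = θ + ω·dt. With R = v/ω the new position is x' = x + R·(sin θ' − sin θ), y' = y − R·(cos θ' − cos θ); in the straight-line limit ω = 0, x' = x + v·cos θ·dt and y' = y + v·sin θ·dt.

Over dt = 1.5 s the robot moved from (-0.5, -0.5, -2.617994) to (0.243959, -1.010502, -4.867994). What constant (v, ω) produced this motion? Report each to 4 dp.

v = -0.7500, ω = -1.5000

Δθ = -4.867994 − -2.617994 = -2.250000
ω = Δθ/dt = -2.250000/1.5 = -1.5000
R = Δx/(sin θ' − sin θ) = 0.5000
v = R·ω = 0.5000·-1.5000 = -0.7500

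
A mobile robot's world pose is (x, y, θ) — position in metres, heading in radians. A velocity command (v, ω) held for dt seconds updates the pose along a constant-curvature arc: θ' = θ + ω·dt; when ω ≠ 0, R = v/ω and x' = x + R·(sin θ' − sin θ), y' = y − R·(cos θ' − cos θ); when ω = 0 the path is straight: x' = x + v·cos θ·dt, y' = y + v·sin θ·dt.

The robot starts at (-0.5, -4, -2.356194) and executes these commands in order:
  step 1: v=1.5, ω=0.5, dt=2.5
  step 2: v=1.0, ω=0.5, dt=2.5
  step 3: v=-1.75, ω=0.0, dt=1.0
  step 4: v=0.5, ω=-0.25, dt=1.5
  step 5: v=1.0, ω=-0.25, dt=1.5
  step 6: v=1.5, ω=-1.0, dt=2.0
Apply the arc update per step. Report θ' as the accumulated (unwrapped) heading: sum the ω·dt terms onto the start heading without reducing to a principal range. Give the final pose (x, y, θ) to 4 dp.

(1.3000, -11.9612, -2.6062)

step 1: θ'=-1.1062 (R=3.0000) → pose (-1.0607, -7.4655, -1.1062)
step 2: θ'=0.1438 (R=2.0000) → pose (1.0139, -8.5487, 0.1438)
step 3: θ'=0.1438 (straight) → pose (-0.7180, -8.7995, 0.1438)
step 4: θ'=-0.2312 (R=-2.0000) → pose (0.0269, -8.8321, -0.2312)
step 5: θ'=-0.6062 (R=-4.0000) → pose (1.3893, -9.4384, -0.6062)
step 6: θ'=-2.6062 (R=-1.5000) → pose (1.3000, -11.9612, -2.6062)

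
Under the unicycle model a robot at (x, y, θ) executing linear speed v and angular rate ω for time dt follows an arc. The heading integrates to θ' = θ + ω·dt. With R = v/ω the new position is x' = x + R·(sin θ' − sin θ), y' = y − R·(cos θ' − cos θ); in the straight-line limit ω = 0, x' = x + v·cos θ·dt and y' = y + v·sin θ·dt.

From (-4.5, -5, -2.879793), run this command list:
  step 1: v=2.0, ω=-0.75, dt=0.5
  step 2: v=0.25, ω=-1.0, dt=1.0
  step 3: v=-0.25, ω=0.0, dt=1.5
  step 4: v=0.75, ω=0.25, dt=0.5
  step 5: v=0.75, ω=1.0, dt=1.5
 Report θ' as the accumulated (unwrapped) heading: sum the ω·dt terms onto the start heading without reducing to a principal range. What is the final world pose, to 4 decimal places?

step 1: θ'=-3.2548 (R=-2.6667) → pose (-5.4914, -5.0738, -3.2548)
step 2: θ'=-4.2548 (R=-0.2500) → pose (-5.6874, -4.9358, -4.2548)
step 3: θ'=-4.2548 (straight) → pose (-5.5218, -5.2723, -4.2548)
step 4: θ'=-4.1298 (R=3.0000) → pose (-5.7080, -4.9471, -4.1298)
step 5: θ'=-2.6298 (R=0.7500) → pose (-6.7016, -4.7058, -2.6298)

(-6.7016, -4.7058, -2.6298)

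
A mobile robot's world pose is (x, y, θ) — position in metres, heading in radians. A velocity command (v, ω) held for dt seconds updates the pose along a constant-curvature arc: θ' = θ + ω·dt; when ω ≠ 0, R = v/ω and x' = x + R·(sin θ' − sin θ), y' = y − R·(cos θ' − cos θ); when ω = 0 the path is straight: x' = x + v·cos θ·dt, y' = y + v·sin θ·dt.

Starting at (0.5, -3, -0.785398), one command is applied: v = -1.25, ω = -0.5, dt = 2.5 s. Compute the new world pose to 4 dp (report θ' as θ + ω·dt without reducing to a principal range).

(0.0328, -0.1121, -2.0354)

θ' = -0.7854 + -0.5·2.5 = -2.0354
R = v/ω = -1.25/-0.5 = 2.5000
x' = 0.5 + 2.5000·(sin -2.0354 − sin -0.7854) = 0.0328
y' = -3 − 2.5000·(cos -2.0354 − cos -0.7854) = -0.1121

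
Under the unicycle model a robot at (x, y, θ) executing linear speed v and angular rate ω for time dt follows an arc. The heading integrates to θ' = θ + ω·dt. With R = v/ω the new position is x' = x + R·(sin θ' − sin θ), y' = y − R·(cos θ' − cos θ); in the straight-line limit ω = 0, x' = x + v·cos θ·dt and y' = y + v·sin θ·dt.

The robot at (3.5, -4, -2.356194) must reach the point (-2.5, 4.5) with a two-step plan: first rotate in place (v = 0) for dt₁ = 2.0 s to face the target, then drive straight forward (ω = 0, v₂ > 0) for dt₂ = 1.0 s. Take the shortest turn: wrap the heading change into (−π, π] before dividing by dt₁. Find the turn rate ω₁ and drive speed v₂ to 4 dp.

ω₁ = -0.8708, v₂ = 10.4043

heading to target = atan2(4.5−-4, -2.5−3.5) = 2.1855
Δθ = wrap(2.1855 − -2.3562) = -1.7415; ω₁ = Δθ/dt₁ = -0.8708
distance = √((-2.5−3.5)² + (4.5−-4)²) = 10.4043; v₂ = distance/dt₂ = 10.4043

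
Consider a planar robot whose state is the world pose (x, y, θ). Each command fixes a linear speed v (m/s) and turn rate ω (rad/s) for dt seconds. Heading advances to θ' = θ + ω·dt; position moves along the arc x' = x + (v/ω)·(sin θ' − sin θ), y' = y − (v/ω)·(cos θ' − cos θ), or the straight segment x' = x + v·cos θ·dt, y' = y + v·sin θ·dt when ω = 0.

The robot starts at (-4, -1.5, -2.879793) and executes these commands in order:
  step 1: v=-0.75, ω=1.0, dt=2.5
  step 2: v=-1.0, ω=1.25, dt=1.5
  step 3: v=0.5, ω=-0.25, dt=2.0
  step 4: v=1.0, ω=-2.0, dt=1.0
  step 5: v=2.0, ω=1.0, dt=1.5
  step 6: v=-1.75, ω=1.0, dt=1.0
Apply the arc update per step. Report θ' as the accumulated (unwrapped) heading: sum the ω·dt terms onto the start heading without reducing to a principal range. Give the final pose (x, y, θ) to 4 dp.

step 1: θ'=-0.3798 (R=-0.7500) → pose (-3.9161, -0.0790, -0.3798)
step 2: θ'=1.4952 (R=-0.8000) → pose (-5.0104, -0.7616, 1.4952)
step 3: θ'=0.9952 (R=-2.0000) → pose (-4.6938, 0.1760, 0.9952)
step 4: θ'=-1.0048 (R=-0.5000) → pose (-3.8524, 0.1720, -1.0048)
step 5: θ'=0.4952 (R=2.0000) → pose (-1.2138, -0.5152, 0.4952)
step 6: θ'=1.4952 (R=-1.7500) → pose (-2.1272, -1.9228, 1.4952)

(-2.1272, -1.9228, 1.4952)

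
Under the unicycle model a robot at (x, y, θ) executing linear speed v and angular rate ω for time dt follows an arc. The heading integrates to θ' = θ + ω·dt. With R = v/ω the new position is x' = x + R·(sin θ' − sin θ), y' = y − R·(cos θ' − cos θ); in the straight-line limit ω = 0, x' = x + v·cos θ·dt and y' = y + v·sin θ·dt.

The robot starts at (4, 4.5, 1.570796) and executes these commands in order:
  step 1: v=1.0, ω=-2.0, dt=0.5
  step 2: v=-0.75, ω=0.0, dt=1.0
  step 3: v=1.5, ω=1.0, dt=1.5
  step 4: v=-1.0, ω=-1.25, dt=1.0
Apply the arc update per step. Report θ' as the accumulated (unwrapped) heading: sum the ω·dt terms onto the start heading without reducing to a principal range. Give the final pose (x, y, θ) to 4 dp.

(3.9880, 5.5680, 0.8208)

step 1: θ'=0.5708 (R=-0.5000) → pose (4.2298, 4.9207, 0.5708)
step 2: θ'=0.5708 (straight) → pose (3.5987, 4.5155, 0.5708)
step 3: θ'=2.0708 (R=1.5000) → pose (4.1047, 6.4969, 2.0708)
step 4: θ'=0.8208 (R=0.8000) → pose (3.9880, 5.5680, 0.8208)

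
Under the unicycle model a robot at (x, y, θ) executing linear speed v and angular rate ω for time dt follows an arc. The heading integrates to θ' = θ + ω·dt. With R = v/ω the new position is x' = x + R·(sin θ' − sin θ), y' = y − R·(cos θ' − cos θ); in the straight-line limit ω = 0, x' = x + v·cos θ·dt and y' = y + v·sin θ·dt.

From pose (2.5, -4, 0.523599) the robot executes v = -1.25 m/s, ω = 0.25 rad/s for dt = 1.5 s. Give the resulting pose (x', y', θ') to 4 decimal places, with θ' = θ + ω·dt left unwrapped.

θ' = 0.5236 + 0.25·1.5 = 0.8986
R = v/ω = -1.25/0.25 = -5.0000
x' = 2.5 + -5.0000·(sin 0.8986 − sin 0.5236) = 1.0877
y' = -4 − -5.0000·(cos 0.8986 − cos 0.5236) = -5.2166

(1.0877, -5.2166, 0.8986)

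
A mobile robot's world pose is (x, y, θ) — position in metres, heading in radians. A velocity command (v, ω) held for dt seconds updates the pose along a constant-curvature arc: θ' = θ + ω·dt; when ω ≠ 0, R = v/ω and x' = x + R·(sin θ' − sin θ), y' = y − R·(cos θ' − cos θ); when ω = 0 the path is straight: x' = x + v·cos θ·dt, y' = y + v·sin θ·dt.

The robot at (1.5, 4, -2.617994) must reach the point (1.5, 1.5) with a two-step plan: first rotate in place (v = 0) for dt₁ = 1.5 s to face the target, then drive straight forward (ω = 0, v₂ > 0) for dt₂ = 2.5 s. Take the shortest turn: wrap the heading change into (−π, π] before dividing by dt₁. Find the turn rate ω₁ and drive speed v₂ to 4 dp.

heading to target = atan2(1.5−4, 1.5−1.5) = -1.5708
Δθ = wrap(-1.5708 − -2.6180) = 1.0472; ω₁ = Δθ/dt₁ = 0.6981
distance = √((1.5−1.5)² + (1.5−4)²) = 2.5000; v₂ = distance/dt₂ = 1.0000

ω₁ = 0.6981, v₂ = 1.0000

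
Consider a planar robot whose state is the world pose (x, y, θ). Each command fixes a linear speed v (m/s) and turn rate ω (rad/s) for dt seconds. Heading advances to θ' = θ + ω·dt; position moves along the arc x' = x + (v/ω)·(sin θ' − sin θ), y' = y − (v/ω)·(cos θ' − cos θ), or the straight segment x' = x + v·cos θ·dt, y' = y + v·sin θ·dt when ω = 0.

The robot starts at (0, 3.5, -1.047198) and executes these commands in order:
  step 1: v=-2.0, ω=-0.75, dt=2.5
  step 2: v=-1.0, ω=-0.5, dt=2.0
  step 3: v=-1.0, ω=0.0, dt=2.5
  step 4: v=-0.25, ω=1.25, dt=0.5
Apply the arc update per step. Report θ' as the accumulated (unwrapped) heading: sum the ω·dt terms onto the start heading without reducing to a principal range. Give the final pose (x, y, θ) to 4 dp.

(5.4577, 5.0902, -3.2972)

step 1: θ'=-2.9222 (R=2.6667) → pose (1.7290, 7.4361, -2.9222)
step 2: θ'=-3.9222 (R=2.0000) → pose (3.5717, 6.9050, -3.9222)
step 3: θ'=-3.9222 (straight) → pose (5.3479, 5.1457, -3.9222)
step 4: θ'=-3.2972 (R=-0.2000) → pose (5.4577, 5.0902, -3.2972)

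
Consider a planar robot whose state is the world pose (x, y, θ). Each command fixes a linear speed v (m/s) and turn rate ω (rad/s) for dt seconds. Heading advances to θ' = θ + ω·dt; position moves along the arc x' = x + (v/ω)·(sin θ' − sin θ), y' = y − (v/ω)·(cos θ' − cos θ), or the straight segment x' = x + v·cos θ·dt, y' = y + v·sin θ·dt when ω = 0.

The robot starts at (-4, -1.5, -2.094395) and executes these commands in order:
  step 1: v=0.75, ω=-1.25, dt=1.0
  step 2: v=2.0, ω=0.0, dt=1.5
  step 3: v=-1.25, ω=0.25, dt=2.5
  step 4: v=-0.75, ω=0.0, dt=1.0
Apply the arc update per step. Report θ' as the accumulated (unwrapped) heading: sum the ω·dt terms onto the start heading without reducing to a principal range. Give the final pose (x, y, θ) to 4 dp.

step 1: θ'=-3.3444 (R=-0.6000) → pose (-4.6405, -1.7877, -3.3444)
step 2: θ'=-3.3444 (straight) → pose (-7.5790, -1.1835, -3.3444)
step 3: θ'=-2.7194 (R=-5.0000) → pose (-4.5231, -0.8469, -2.7194)
step 4: θ'=-2.7194 (straight) → pose (-3.8389, -0.5396, -2.7194)

(-3.8389, -0.5396, -2.7194)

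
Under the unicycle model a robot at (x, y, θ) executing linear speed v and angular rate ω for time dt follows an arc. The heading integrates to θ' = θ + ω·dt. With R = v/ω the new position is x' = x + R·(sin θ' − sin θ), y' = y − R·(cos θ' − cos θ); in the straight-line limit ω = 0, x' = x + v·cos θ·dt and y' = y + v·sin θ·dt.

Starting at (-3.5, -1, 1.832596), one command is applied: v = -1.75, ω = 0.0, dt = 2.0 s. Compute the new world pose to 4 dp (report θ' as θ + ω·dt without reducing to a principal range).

(-2.5941, -4.3807, 1.8326)

θ' = 1.8326 + 0.0·2.0 = 1.8326
ω = 0 → straight: x' = -3.5 + -1.75·cos(1.8326)·2.0 = -2.5941
y' = -1 + -1.75·sin(1.8326)·2.0 = -4.3807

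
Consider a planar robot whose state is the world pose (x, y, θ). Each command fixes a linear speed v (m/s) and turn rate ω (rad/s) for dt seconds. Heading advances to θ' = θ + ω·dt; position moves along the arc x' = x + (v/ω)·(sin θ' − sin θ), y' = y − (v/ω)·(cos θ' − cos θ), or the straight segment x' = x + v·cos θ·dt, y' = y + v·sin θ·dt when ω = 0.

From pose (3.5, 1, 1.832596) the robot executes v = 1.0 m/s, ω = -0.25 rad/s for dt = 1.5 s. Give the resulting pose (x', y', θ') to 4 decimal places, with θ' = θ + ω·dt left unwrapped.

(3.3893, 2.4871, 1.4576)

θ' = 1.8326 + -0.25·1.5 = 1.4576
R = v/ω = 1.0/-0.25 = -4.0000
x' = 3.5 + -4.0000·(sin 1.4576 − sin 1.8326) = 3.3893
y' = 1 − -4.0000·(cos 1.4576 − cos 1.8326) = 2.4871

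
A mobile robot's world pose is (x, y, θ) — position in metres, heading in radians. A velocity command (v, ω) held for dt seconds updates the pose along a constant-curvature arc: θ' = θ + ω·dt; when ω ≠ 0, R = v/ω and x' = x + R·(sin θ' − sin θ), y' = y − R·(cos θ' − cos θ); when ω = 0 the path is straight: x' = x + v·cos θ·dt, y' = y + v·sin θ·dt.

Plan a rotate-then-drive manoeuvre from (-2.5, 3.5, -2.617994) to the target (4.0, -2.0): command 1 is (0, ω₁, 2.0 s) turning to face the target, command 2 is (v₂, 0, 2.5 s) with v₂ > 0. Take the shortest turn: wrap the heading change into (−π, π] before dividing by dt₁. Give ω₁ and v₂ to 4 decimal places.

heading to target = atan2(-2−3.5, 4−-2.5) = -0.7023
Δθ = wrap(-0.7023 − -2.6180) = 1.9157; ω₁ = Δθ/dt₁ = 0.9579
distance = √((4−-2.5)² + (-2−3.5)²) = 8.5147; v₂ = distance/dt₂ = 3.4059

ω₁ = 0.9579, v₂ = 3.4059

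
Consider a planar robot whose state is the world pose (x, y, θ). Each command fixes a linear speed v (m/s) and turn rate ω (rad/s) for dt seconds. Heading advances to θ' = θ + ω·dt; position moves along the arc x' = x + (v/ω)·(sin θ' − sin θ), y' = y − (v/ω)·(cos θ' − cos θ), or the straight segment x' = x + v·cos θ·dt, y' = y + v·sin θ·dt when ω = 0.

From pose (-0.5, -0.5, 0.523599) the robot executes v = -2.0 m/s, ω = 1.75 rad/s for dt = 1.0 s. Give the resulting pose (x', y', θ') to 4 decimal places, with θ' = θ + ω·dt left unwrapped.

θ' = 0.5236 + 1.75·1.0 = 2.2736
R = v/ω = -2.0/1.75 = -1.1429
x' = -0.5 + -1.1429·(sin 2.2736 − sin 0.5236) = -0.8006
y' = -0.5 − -1.1429·(cos 2.2736 − cos 0.5236) = -2.2284

(-0.8006, -2.2284, 2.2736)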